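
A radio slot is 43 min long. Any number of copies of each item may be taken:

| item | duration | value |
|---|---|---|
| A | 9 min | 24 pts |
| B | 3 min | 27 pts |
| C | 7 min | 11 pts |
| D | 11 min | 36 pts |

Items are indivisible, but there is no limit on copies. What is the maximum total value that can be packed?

Best value-per-unit is B at 27/3, and filling with it alone uses duration 14×3=42. No mix of the others beats 14×27 = 378.

378 pts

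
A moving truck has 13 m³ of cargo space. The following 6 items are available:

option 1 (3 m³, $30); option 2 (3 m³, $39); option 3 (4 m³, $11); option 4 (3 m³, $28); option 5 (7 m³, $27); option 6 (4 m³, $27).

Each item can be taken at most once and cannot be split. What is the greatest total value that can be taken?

$124

Check high-value combinations within 13 m³:
- option 1+option 2+option 4+option 6: volume 3+3+3+4=13, value 30+39+28+27=124
- option 1+option 2+option 3+option 4: volume 3+3+4+3=13, value 30+39+11+28=108
- option 1+option 2+option 4: volume 3+3+3=9, value 30+39+28=97
Best: $124.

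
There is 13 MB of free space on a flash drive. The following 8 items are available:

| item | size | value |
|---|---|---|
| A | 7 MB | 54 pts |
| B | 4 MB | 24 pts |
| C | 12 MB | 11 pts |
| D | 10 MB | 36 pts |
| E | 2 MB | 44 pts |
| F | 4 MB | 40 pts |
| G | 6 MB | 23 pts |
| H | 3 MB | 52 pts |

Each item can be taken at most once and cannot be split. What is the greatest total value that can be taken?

Check high-value combinations within 13 MB:
- B+E+F+H: size 4+2+4+3=13, value 24+44+40+52=160
- A+E+H: size 7+2+3=12, value 54+44+52=150
- A+E+F: size 7+2+4=13, value 54+44+40=138
Best: 160 pts.

160 pts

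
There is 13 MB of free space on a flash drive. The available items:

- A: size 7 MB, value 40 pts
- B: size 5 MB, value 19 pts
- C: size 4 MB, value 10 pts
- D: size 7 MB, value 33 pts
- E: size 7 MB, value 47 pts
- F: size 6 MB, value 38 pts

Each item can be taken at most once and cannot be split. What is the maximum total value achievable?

This is a 0/1 knapsack; check combinations near the capacity.
- E+F: size 7+6=13, value 47+38=85
- A+F: size 7+6=13, value 40+38=78
- D+F: size 7+6=13, value 33+38=71
- B+E: size 5+7=12, value 19+47=66
- A+B: size 7+5=12, value 40+19=59
Best: 85 pts.

85 pts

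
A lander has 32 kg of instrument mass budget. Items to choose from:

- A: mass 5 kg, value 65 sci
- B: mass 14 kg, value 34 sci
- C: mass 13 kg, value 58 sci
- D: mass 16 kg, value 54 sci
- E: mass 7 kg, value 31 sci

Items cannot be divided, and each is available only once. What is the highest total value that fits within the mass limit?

157 sci

Check high-value combinations within 32 kg:
- A+B+C: mass 5+14+13=32, value 65+34+58=157
- A+C+E: mass 5+13+7=25, value 65+58+31=154
- A+D+E: mass 5+16+7=28, value 65+54+31=150
- A+B+E: mass 5+14+7=26, value 65+34+31=130
Best: 157 sci.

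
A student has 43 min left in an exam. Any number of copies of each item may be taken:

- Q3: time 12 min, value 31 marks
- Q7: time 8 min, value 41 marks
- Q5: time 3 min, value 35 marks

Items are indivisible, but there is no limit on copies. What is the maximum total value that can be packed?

490 marks

Best value-per-unit is Q5 at 35/3, and filling with it alone uses time 14×3=42. No mix of the others beats 14×35 = 490.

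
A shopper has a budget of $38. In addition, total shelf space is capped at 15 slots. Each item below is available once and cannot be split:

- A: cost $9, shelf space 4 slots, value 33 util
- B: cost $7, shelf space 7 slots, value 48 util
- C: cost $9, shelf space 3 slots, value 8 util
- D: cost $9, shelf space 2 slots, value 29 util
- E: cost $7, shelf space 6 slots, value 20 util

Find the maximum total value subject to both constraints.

Feasible sets respecting both limits:
- A+B+D: cost 25, shelf space 13, value 110
- B+D+E: cost 23, shelf space 15, value 97
- A+C+D+E: cost 34, shelf space 15, value 90
Best: 110 util.

110 util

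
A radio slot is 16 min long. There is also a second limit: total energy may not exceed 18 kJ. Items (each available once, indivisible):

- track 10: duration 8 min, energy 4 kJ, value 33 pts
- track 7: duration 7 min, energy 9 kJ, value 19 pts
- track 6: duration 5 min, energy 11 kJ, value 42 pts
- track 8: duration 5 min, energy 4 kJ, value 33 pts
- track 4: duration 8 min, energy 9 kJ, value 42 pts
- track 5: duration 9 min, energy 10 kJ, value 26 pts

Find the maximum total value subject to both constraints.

Feasible sets respecting both limits:
- track 10+track 6: duration 13, energy 15, value 75
- track 6+track 8: duration 10, energy 15, value 75
- track 10+track 4: duration 16, energy 13, value 75
- track 8+track 4: duration 13, energy 13, value 75
Best: 75 pts.

75 pts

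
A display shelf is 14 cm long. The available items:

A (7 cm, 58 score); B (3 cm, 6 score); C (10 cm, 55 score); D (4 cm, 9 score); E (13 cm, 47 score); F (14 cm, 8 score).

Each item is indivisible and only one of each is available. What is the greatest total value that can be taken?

Check high-value combinations within 14 cm:
- A+B+D: length 7+3+4=14, value 58+6+9=73
- A+D: length 7+4=11, value 58+9=67
- A+B: length 7+3=10, value 58+6=64
Best: 73 score.

73 score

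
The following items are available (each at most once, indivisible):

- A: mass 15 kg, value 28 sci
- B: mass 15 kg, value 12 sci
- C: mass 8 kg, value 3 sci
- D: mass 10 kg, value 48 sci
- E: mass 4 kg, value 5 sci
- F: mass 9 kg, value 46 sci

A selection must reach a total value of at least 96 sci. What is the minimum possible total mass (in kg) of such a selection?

23

Subsets with value ≥ 96, sorted by total mass:
- D+E+F: mass 23, value 99
- C+D+F: mass 27, value 97
- C+D+E+F: mass 31, value 102
- A+D+F: mass 34, value 122
Minimum mass: 23 kg.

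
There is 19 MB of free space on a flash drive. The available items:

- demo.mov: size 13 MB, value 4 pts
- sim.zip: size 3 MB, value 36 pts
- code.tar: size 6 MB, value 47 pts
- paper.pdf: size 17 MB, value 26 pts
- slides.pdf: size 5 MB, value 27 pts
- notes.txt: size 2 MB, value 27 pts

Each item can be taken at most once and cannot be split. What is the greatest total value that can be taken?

137 pts

This is a 0/1 knapsack; check combinations near the capacity.
- sim.zip+code.tar+slides.pdf+notes.txt: size 3+6+5+2=16, value 36+47+27+27=137
- sim.zip+code.tar+notes.txt: size 3+6+2=11, value 36+47+27=110
- sim.zip+code.tar+slides.pdf: size 3+6+5=14, value 36+47+27=110
Best: 137 pts.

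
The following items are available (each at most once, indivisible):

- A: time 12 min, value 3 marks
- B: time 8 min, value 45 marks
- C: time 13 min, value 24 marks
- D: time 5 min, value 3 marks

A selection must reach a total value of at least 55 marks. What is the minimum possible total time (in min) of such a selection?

21

Subsets with value ≥ 55, sorted by total time:
- B+C: time 21, value 69
- B+C+D: time 26, value 72
- A+B+C: time 33, value 72
Minimum time: 21 min.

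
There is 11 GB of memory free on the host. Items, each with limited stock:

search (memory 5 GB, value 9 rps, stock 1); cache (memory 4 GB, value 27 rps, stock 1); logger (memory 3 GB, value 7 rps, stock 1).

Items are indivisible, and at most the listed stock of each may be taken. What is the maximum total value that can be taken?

36 rps

Best selections within memory 11 and stock limits:
- 1×search + 1×cache: memory 9, value 36
- 1×cache + 1×logger: memory 7, value 34
- 1×cache: memory 4, value 27
- 1×search + 1×logger: memory 8, value 16
Best: 36 rps.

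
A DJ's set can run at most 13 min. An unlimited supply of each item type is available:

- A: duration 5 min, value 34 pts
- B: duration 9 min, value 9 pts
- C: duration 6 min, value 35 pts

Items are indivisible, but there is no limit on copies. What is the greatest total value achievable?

70 pts

Best value-per-unit is A at 34/5; filling with it alone gives 2×34 = 68.
Optimal mix: 2×C → duration 12, value 70.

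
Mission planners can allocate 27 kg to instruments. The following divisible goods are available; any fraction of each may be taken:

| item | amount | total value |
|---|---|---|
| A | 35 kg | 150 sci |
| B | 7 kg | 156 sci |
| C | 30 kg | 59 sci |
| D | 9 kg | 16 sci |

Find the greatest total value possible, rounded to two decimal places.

241.71

Take in order of value per unit:
- B (156/7 per unit): all 7 → value 156, running total 156.00
- A (150/35 per unit): 20 of 35 → value 20×150/35 = 85.7143, running total 241.71
Total 241.71.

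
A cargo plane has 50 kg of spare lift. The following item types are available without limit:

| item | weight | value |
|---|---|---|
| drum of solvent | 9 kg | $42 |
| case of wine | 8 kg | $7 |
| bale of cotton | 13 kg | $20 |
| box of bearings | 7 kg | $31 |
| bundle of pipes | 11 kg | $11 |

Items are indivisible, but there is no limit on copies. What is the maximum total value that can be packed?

$230

Best value-per-unit is drum of solvent at 42/9; filling with it alone gives 5×42 = 210.
Optimal mix: 4×drum of solvent + 2×box of bearings → weight 50, value 230.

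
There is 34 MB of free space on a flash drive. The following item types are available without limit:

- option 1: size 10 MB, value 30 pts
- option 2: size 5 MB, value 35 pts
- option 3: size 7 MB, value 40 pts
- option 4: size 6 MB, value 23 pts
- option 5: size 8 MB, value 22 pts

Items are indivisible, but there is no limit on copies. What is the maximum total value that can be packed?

220 pts

Best value-per-unit is option 2 at 35/5; filling with it alone gives 6×35 = 210.
Optimal mix: 4×option 2 + 2×option 3 → size 34, value 220.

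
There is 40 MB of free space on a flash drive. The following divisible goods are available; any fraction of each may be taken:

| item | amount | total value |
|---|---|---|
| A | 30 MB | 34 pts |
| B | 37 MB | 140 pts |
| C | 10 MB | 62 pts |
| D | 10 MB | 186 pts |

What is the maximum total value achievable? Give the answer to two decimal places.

323.68

Take in order of value per unit:
- D (186/10 per unit): all 10 → value 186, running total 186.00
- C (62/10 per unit): all 10 → value 62, running total 248.00
- B (140/37 per unit): 20 of 37 → value 20×140/37 = 75.6757, running total 323.68
Total 323.68.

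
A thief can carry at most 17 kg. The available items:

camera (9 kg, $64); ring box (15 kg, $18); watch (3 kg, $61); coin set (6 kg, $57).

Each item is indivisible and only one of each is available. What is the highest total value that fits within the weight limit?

This is a 0/1 knapsack; check combinations near the capacity.
- camera+watch: weight 9+3=12, value 64+61=125
- camera+coin set: weight 9+6=15, value 64+57=121
- watch+coin set: weight 3+6=9, value 61+57=118
- camera: weight 9, value 64
Best: $125.

$125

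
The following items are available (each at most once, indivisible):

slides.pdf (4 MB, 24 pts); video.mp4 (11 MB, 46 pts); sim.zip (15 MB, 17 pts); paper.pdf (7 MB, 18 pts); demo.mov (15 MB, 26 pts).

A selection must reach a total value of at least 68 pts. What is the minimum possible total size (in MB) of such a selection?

15

Subsets with value ≥ 68, sorted by total size:
- slides.pdf+video.mp4: size 15, value 70
- slides.pdf+video.mp4+paper.pdf: size 22, value 88
- video.mp4+demo.mov: size 26, value 72
Minimum size: 15 MB.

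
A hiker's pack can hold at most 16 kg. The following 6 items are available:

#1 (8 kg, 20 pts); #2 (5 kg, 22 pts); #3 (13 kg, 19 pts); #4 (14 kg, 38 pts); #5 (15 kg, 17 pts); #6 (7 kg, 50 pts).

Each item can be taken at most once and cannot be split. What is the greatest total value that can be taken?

72 pts

Check high-value combinations within 16 kg:
- #2+#6: weight 5+7=12, value 22+50=72
- #1+#6: weight 8+7=15, value 20+50=70
- #6: weight 7, value 50
Best: 72 pts.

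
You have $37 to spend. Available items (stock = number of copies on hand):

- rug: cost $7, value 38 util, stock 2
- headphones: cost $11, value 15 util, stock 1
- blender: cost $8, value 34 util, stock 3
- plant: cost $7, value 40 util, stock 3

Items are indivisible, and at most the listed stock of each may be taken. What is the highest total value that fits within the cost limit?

196 util

Best selections within cost 37 and stock limits:
- 2×rug + 3×plant: cost 35, value 196
- 1×rug + 1×blender + 3×plant: cost 36, value 192
Best: 196 util.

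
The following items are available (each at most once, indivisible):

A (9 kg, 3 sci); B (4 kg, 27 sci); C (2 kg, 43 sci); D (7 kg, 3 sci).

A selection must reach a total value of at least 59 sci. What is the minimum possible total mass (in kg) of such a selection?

6

Subsets with value ≥ 59, sorted by total mass:
- B+C: mass 6, value 70
- B+C+D: mass 13, value 73
- A+B+C: mass 15, value 73
Minimum mass: 6 kg.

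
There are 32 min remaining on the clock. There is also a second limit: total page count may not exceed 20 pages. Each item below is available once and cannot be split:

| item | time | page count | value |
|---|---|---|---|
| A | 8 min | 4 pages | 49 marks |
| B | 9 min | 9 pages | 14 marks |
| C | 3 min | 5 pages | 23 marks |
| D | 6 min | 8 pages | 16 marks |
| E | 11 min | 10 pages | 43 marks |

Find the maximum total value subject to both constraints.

115 marks

Feasible sets respecting both limits:
- A+C+E: time 22, page count 19, value 115
- A+E: time 19, page count 14, value 92
- A+C+D: time 17, page count 17, value 88
- A+B+C: time 20, page count 18, value 86
Best: 115 marks.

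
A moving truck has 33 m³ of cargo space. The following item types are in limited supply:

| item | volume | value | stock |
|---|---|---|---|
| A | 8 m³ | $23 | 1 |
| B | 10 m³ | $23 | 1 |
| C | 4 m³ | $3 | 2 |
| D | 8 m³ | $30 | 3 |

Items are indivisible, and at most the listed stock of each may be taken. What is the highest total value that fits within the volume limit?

Top feasible selections:
- 1×A + 3×D: volume 32, value 113
- 2×C + 3×D: volume 32, value 96
- 1×C + 3×D: volume 28, value 93
- 3×D: volume 24, value 90
Best: $113.

$113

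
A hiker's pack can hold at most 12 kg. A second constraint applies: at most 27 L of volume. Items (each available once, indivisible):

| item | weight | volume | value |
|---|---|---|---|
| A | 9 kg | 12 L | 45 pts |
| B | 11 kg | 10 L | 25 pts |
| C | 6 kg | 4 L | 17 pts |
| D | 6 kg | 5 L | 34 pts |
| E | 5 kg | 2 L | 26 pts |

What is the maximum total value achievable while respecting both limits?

Feasible sets respecting both limits:
- D+E: weight 11, volume 7, value 60
- C+D: weight 12, volume 9, value 51
- A: weight 9, volume 12, value 45
Best: 60 pts.

60 pts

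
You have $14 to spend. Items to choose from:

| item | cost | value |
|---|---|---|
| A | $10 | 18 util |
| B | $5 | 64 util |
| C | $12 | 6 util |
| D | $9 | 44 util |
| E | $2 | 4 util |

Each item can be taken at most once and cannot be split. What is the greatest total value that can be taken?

This is a 0/1 knapsack; check combinations near the capacity.
- B+D: cost 5+9=14, value 64+44=108
- B+E: cost 5+2=7, value 64+4=68
- B: cost 5, value 64
Best: 108 util.

108 util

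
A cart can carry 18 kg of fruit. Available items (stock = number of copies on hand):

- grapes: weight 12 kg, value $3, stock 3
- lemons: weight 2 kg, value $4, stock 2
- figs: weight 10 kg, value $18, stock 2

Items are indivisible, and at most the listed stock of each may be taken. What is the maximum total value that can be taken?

Top feasible selections:
- 2×lemons + 1×figs: weight 14, value 26
- 1×lemons + 1×figs: weight 12, value 22
- 1×figs: weight 10, value 18
Best: $26.

$26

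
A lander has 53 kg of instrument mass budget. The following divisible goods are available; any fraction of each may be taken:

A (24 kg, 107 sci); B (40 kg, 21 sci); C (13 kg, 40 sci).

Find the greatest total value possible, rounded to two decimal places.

155.40

Take in order of value per unit:
- A (107/24 per unit): all 24 → value 107, running total 107.00
- C (40/13 per unit): all 13 → value 40, running total 147.00
- B (21/40 per unit): 16 of 40 → value 16×21/40 = 8.4000, running total 155.40
Total 155.40.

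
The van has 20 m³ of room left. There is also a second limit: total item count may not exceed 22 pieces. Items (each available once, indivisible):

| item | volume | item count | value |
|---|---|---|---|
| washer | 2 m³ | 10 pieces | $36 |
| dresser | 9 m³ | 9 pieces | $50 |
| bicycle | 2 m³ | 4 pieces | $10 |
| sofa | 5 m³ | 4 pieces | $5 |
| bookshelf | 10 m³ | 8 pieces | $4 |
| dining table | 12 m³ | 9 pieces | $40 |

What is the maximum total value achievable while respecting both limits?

Feasible sets respecting both limits:
- washer+dresser: volume 11, item count 19, value 86
- washer+dining table: volume 14, item count 19, value 76
- dresser+bicycle+sofa: volume 16, item count 17, value 65
Best: $86.

$86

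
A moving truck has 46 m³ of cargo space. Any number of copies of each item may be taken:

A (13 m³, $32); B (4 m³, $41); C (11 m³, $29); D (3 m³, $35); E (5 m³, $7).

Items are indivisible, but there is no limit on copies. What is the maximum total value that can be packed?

Best value-per-unit is D at 35/3; filling with it alone gives 15×35 = 525.
Optimal mix: 1×B + 14×D → volume 46, value 531.

$531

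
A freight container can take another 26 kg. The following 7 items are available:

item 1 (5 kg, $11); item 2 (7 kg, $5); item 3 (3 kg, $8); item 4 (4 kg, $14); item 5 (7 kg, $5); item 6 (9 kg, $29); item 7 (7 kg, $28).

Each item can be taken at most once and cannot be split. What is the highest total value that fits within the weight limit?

$82

Check high-value combinations within 26 kg:
- item 1+item 4+item 6+item 7: weight 5+4+9+7=25, value 11+14+29+28=82
- item 3+item 4+item 6+item 7: weight 3+4+9+7=23, value 8+14+29+28=79
- item 1+item 3+item 6+item 7: weight 5+3+9+7=24, value 11+8+29+28=76
Best: $82.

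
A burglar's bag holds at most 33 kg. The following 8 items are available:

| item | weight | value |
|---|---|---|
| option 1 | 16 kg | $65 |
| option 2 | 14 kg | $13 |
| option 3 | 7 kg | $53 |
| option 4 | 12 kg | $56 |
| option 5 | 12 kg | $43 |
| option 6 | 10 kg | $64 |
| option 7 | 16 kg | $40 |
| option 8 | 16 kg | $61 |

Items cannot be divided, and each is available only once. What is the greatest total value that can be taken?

$182

This is a 0/1 knapsack; check combinations near the capacity.
- option 1+option 3+option 6: weight 16+7+10=33, value 65+53+64=182
- option 3+option 6+option 8: weight 7+10+16=33, value 53+64+61=178
- option 3+option 4+option 6: weight 7+12+10=29, value 53+56+64=173
- option 3+option 5+option 6: weight 7+12+10=29, value 53+43+64=160
- option 3+option 6+option 7: weight 7+10+16=33, value 53+64+40=157
Best: $182.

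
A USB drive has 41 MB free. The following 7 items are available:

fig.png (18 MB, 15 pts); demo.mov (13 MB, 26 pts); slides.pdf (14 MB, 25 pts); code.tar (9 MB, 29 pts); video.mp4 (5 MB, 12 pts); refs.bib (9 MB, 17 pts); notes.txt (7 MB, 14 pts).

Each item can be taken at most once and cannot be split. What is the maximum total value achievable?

92 pts

This is a 0/1 knapsack; check combinations near the capacity.
- demo.mov+slides.pdf+code.tar+video.mp4: size 13+14+9+5=41, value 26+25+29+12=92
- demo.mov+code.tar+refs.bib+notes.txt: size 13+9+9+7=38, value 26+29+17+14=86
- slides.pdf+code.tar+refs.bib+notes.txt: size 14+9+9+7=39, value 25+29+17+14=85
Best: 92 pts.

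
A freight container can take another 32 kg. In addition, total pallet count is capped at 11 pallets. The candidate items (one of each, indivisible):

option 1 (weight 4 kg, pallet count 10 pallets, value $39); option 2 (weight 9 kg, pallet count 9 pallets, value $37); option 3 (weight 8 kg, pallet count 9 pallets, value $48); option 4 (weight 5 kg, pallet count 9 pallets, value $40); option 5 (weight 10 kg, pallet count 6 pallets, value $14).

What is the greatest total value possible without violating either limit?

Feasible sets respecting both limits:
- option 3: weight 8, pallet count 9, value 48
- option 4: weight 5, pallet count 9, value 40
- option 1: weight 4, pallet count 10, value 39
- option 2: weight 9, pallet count 9, value 37
Best: $48.

$48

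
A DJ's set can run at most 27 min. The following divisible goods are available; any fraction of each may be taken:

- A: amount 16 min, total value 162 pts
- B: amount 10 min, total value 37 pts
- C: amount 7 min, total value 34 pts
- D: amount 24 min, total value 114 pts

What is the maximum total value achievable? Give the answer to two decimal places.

Take in order of value per unit:
- A (162/16 per unit): all 16 → value 162, running total 162.00
- C (34/7 per unit): all 7 → value 34, running total 196.00
- D (114/24 per unit): 4 of 24 → value 4×114/24 = 19.0000, running total 215.00
Total 215.00.

215.00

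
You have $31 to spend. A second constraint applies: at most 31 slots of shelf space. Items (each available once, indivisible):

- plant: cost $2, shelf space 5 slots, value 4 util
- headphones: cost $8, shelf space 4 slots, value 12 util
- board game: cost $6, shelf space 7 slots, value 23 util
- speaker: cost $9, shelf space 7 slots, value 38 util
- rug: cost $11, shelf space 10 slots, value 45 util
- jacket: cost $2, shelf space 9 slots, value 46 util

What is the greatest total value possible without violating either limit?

Feasible sets respecting both limits:
- headphones+speaker+rug+jacket: cost 30, shelf space 30, value 141
- plant+speaker+rug+jacket: cost 24, shelf space 31, value 133
- speaker+rug+jacket: cost 22, shelf space 26, value 129
- headphones+board game+rug+jacket: cost 27, shelf space 30, value 126
Best: 141 util.

141 util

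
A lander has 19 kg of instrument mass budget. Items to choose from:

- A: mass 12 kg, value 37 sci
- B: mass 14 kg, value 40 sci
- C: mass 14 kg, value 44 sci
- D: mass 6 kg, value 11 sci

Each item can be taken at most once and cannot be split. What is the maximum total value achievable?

48 sci

Check high-value combinations within 19 kg:
- A+D: mass 12+6=18, value 37+11=48
- C: mass 14, value 44
- B: mass 14, value 40
- A: mass 12, value 37
- D: mass 6, value 11
Best: 48 sci.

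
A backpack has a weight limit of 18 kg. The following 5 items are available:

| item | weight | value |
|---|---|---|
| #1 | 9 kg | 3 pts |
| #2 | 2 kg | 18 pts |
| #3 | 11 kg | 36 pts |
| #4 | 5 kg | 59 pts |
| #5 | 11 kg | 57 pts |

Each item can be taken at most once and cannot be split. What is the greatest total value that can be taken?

134 pts

This is a 0/1 knapsack; check combinations near the capacity.
- #2+#4+#5: weight 2+5+11=18, value 18+59+57=134
- #4+#5: weight 5+11=16, value 59+57=116
- #2+#3+#4: weight 2+11+5=18, value 18+36+59=113
- #3+#4: weight 11+5=16, value 36+59=95
- #1+#2+#4: weight 9+2+5=16, value 3+18+59=80
Best: 134 pts.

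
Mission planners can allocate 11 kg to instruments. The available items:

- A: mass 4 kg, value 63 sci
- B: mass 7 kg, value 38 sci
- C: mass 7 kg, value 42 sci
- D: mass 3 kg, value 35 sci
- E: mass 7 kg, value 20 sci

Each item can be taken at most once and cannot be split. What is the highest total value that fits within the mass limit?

105 sci

Check high-value combinations within 11 kg:
- A+C: mass 4+7=11, value 63+42=105
- A+B: mass 4+7=11, value 63+38=101
- A+D: mass 4+3=7, value 63+35=98
- A+E: mass 4+7=11, value 63+20=83
Best: 105 sci.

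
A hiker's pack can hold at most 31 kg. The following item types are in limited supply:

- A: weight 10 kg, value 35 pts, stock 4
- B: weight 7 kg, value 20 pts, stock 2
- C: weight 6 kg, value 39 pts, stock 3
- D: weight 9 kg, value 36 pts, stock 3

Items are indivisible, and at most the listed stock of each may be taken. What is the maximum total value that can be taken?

153 pts

Best selections within weight 31 and stock limits:
- 3×C + 1×D: weight 27, value 153
- 1×A + 3×C: weight 28, value 152
- 2×C + 2×D: weight 30, value 150
- 1×A + 2×C + 1×D: weight 31, value 149
Best: 153 pts.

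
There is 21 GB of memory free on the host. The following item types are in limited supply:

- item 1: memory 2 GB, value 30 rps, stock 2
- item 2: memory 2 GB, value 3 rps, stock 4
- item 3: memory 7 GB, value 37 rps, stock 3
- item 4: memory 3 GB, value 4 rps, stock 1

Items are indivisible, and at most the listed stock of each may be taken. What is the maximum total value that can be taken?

Top feasible selections:
- 2×item 1 + 2×item 3 + 1×item 4: memory 21, value 138
- 2×item 1 + 1×item 2 + 2×item 3: memory 20, value 137
Best: 138 rps.

138 rps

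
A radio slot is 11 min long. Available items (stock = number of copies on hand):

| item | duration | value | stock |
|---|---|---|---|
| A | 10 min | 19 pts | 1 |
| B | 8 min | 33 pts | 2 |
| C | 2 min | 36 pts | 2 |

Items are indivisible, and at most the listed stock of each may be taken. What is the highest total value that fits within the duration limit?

Best selections within duration 11 and stock limits:
- 2×C: duration 4, value 72
- 1×B + 1×C: duration 10, value 69
- 1×C: duration 2, value 36
Best: 72 pts.

72 pts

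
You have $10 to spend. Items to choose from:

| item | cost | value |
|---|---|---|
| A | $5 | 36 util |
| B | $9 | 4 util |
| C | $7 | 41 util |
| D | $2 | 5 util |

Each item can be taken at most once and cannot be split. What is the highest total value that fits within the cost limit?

46 util

Check high-value combinations within $10:
- C+D: cost 7+2=9, value 41+5=46
- C: cost 7, value 41
- A+D: cost 5+2=7, value 36+5=41
- A: cost 5, value 36
Best: 46 util.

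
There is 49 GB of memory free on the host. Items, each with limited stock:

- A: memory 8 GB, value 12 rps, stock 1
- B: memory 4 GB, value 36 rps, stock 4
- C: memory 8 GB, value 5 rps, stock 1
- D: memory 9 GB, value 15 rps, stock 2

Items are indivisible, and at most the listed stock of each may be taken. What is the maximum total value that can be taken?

186 rps

Best selections within memory 49 and stock limits:
- 1×A + 4×B + 2×D: memory 42, value 186
- 4×B + 1×C + 2×D: memory 42, value 179
- 1×A + 4×B + 1×C + 1×D: memory 41, value 176
- 4×B + 2×D: memory 34, value 174
Best: 186 rps.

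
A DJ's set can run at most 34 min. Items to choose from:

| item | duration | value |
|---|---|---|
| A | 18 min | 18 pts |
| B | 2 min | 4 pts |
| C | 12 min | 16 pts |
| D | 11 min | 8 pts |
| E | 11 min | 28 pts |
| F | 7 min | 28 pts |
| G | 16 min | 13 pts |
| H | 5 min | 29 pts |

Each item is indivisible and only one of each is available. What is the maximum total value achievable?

Check high-value combinations within 34 min:
- D+E+F+H: duration 11+11+7+5=34, value 8+28+28+29=93
- B+E+F+H: duration 2+11+7+5=25, value 4+28+28+29=89
- E+F+H: duration 11+7+5=23, value 28+28+29=85
- A+B+F+H: duration 18+2+7+5=32, value 18+4+28+29=79
Best: 93 pts.

93 pts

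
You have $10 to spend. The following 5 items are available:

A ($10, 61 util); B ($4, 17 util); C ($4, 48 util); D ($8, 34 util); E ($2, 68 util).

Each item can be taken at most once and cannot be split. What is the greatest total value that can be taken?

133 util

Check high-value combinations within $10:
- B+C+E: cost 4+4+2=10, value 17+48+68=133
- C+E: cost 4+2=6, value 48+68=116
- D+E: cost 8+2=10, value 34+68=102
- B+E: cost 4+2=6, value 17+68=85
Best: 133 util.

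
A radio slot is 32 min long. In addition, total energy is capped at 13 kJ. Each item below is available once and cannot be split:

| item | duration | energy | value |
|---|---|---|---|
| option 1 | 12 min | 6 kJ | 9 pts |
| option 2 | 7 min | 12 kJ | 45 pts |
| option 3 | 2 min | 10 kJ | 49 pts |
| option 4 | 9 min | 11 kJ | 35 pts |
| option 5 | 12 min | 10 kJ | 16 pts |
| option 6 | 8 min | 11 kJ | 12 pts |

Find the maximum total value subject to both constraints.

49 pts

Feasible sets respecting both limits:
- option 3: duration 2, energy 10, value 49
- option 2: duration 7, energy 12, value 45
- option 4: duration 9, energy 11, value 35
Best: 49 pts.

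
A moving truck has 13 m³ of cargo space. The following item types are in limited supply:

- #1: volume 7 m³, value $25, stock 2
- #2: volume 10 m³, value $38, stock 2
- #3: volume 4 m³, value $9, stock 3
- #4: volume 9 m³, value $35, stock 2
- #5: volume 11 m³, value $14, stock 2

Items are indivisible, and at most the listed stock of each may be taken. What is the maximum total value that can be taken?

Best selections within volume 13 and stock limits:
- 1×#3 + 1×#4: volume 13, value 44
- 1×#2: volume 10, value 38
- 1×#4: volume 9, value 35
Best: $44.

$44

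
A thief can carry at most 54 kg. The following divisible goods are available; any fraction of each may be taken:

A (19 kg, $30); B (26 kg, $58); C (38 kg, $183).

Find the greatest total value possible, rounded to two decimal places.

Take in order of value per unit:
- C (183/38 per unit): all 38 → value 183, running total 183.00
- B (58/26 per unit): 16 of 26 → value 16×58/26 = 35.6923, running total 218.69
Total 218.69.

218.69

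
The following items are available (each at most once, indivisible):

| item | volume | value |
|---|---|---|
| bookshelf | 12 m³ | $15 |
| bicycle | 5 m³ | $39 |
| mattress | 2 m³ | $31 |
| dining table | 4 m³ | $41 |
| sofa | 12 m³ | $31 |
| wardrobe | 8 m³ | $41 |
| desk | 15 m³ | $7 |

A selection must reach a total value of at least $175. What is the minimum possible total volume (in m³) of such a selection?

Subsets with value ≥ 175, sorted by total volume:
- bicycle+mattress+dining table+sofa+wardrobe: volume 31, value 183
- bookshelf+bicycle+mattress+dining table+sofa+wardrobe: volume 43, value 198
- bicycle+mattress+dining table+sofa+wardrobe+desk: volume 46, value 190
Minimum volume: 31 m³.

31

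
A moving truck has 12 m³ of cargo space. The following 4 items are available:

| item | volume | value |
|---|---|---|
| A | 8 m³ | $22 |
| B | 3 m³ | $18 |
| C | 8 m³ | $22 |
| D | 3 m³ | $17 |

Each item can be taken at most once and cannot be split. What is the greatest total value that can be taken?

$40

Check high-value combinations within 12 m³:
- A+B: volume 8+3=11, value 22+18=40
- B+C: volume 3+8=11, value 18+22=40
- A+D: volume 8+3=11, value 22+17=39
Best: $40.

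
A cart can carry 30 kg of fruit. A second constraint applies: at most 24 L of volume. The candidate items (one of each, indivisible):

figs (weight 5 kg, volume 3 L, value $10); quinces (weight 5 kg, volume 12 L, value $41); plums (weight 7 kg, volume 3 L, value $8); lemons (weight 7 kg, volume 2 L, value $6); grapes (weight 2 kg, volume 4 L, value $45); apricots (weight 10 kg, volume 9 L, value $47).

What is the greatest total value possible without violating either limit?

Feasible sets respecting both limits:
- figs+quinces+plums+lemons+grapes: weight 26, volume 24, value 110
- figs+plums+grapes+apricots: weight 24, volume 19, value 110
- figs+lemons+grapes+apricots: weight 24, volume 18, value 108
Best: $110.

$110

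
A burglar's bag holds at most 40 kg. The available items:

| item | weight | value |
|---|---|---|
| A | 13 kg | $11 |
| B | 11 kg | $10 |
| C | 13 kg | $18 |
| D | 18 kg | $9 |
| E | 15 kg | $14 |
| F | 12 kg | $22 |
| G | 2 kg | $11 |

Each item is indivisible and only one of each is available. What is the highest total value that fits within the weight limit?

Check high-value combinations within 40 kg:
- A+C+F+G: weight 13+13+12+2=40, value 11+18+22+11=62
- B+C+F+G: weight 11+13+12+2=38, value 10+18+22+11=61
- B+E+F+G: weight 11+15+12+2=40, value 10+14+22+11=57
- A+B+F+G: weight 13+11+12+2=38, value 11+10+22+11=54
Best: $62.

$62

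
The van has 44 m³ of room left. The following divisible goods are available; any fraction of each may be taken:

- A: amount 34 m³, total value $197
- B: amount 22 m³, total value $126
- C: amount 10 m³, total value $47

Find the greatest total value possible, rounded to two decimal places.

254.27

Take in order of value per unit:
- A (197/34 per unit): all 34 → value 197, running total 197.00
- B (126/22 per unit): 10 of 22 → value 10×126/22 = 57.2727, running total 254.27
Total 254.27.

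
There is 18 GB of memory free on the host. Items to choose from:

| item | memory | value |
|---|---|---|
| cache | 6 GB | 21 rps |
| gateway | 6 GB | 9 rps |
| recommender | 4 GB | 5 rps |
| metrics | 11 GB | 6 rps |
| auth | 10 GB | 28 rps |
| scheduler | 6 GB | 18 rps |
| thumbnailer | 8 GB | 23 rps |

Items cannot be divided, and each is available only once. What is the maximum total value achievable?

51 rps

Check high-value combinations within 18 GB:
- auth+thumbnailer: memory 10+8=18, value 28+23=51
- cache+auth: memory 6+10=16, value 21+28=49
- cache+recommender+thumbnailer: memory 6+4+8=18, value 21+5+23=49
Best: 51 rps.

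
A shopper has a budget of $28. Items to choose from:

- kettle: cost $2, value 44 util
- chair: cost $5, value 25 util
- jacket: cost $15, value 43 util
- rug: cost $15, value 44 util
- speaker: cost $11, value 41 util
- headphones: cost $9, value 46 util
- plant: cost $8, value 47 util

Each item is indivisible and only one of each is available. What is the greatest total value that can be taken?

Check high-value combinations within $28:
- kettle+chair+headphones+plant: cost 2+5+9+8=24, value 44+25+46+47=162
- kettle+chair+speaker+plant: cost 2+5+11+8=26, value 44+25+41+47=157
- kettle+chair+speaker+headphones: cost 2+5+11+9=27, value 44+25+41+46=156
- kettle+headphones+plant: cost 2+9+8=19, value 44+46+47=137
Best: 162 util.

162 util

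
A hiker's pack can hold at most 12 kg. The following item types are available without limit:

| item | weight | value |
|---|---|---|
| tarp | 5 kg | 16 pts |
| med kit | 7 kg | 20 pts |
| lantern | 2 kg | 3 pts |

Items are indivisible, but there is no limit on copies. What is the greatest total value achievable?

Best value-per-unit is tarp at 16/5; filling with it alone gives 2×16 = 32.
Optimal mix: 1×tarp + 1×med kit → weight 12, value 36.

36 pts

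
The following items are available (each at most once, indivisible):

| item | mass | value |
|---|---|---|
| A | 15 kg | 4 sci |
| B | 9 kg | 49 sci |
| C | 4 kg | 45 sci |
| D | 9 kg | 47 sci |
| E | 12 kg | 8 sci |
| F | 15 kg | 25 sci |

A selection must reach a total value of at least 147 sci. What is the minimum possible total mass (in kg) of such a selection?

Subsets with value ≥ 147, sorted by total mass:
- B+C+D+E: mass 34, value 149
- B+C+D+F: mass 37, value 166
- B+C+D+E+F: mass 49, value 174
Minimum mass: 34 kg.

34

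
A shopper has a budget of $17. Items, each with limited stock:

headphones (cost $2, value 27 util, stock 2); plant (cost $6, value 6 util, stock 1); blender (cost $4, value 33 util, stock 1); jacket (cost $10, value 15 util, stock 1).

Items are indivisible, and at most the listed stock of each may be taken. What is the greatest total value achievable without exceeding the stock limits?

93 util

Top feasible selections:
- 2×headphones + 1×plant + 1×blender: cost 14, value 93
- 2×headphones + 1×blender: cost 8, value 87
- 1×headphones + 1×blender + 1×jacket: cost 16, value 75
Best: 93 util.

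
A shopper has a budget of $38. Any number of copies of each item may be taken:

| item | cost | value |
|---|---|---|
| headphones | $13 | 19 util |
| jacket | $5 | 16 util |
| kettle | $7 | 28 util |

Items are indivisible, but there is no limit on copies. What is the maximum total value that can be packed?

Best value-per-unit is kettle at 28/7; filling with it alone gives 5×28 = 140.
Optimal mix: 2×jacket + 4×kettle → cost 38, value 144.

144 util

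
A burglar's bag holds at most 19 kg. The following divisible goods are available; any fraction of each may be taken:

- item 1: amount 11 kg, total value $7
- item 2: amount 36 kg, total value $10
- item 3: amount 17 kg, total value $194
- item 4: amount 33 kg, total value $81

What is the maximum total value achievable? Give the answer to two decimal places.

Take in order of value per unit:
- item 3 (194/17 per unit): all 17 → value 194, running total 194.00
- item 4 (81/33 per unit): 2 of 33 → value 2×81/33 = 4.9091, running total 198.91
Total 198.91.

198.91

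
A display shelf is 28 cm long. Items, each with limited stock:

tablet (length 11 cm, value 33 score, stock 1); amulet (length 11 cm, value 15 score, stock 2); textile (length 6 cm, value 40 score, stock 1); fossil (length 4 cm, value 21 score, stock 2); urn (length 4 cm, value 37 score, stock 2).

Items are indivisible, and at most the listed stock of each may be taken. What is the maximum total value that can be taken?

Top feasible selections:
- 1×textile + 2×fossil + 2×urn: length 22, value 156
- 1×tablet + 2×fossil + 2×urn: length 27, value 149
Best: 156 score.

156 score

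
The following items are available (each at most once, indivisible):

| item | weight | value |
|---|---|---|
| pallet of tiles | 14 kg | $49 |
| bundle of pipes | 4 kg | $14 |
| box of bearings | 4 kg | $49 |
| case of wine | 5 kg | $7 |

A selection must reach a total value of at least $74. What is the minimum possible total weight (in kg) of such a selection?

Subsets with value ≥ 74, sorted by total weight:
- pallet of tiles+box of bearings: weight 18, value 98
- pallet of tiles+bundle of pipes+box of bearings: weight 22, value 112
- pallet of tiles+box of bearings+case of wine: weight 23, value 105
Minimum weight: 18 kg.

18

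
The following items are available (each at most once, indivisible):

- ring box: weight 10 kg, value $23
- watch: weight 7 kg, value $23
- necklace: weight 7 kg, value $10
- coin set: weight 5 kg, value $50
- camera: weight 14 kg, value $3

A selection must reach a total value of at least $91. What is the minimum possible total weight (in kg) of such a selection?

Subsets with value ≥ 91, sorted by total weight:
- ring box+watch+coin set: weight 22, value 96
- ring box+watch+necklace+coin set: weight 29, value 106
Minimum weight: 22 kg.

22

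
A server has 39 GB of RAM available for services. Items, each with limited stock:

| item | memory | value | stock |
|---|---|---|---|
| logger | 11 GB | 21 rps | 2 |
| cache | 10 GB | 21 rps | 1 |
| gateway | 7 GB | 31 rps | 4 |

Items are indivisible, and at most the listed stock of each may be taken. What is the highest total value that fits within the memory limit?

145 rps

Top feasible selections:
- 1×cache + 4×gateway: memory 38, value 145
- 1×logger + 4×gateway: memory 39, value 145
- 4×gateway: memory 28, value 124
Best: 145 rps.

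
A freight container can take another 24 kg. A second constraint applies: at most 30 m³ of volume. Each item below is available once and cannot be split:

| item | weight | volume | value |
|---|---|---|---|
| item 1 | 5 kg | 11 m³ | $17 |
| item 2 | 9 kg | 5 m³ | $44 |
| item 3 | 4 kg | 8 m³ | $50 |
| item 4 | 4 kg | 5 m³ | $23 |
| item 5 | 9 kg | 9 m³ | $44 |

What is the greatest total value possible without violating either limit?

$138

Feasible sets respecting both limits:
- item 2+item 3+item 5: weight 22, volume 22, value 138
- item 1+item 2+item 3+item 4: weight 22, volume 29, value 134
- item 2+item 3+item 4: weight 17, volume 18, value 117
Best: $138.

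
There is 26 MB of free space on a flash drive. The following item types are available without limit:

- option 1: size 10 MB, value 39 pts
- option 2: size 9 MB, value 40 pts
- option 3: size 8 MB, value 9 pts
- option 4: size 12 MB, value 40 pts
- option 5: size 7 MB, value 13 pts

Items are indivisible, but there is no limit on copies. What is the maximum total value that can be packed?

Best value-per-unit is option 2 at 40/9; filling with it alone gives 2×40 = 80.
Optimal mix: 2×option 2 + 1×option 5 → size 25, value 93.

93 pts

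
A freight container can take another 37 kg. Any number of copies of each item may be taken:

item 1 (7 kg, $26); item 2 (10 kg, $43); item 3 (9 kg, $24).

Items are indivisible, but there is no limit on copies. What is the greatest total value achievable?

Best value-per-unit is item 2 at 43/10; filling with it alone gives 3×43 = 129.
Optimal mix: 1×item 1 + 3×item 2 → weight 37, value 155.

$155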